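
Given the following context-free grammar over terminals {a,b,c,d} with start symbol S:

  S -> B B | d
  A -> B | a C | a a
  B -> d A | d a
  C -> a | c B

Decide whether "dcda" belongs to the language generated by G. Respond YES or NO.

Convert to CNF:
  S -> B B | d
  A -> T0 C | T0 T0 | T1 A | T1 T0
  B -> T1 A | T1 T0
  C -> T2 B | a
  T0 -> a
  T1 -> d
  T2 -> c

CYK table (by increasing span):
  [0..0]={S,T1}  "d"  orig:{S}
  [1..1]={T2}  "c"  orig:{}
  [2..2]={S,T1}  "d"  orig:{S}
  [3..3]={C,T0}  "a"  orig:{C}
  [0..1]=∅  "dc"
  [1..2]=∅  "cd"
  [2..3]={A,B}  "da"
  [0..2]=∅  "dcd"
  [1..3]={C}  "cda"
  [0..3]=∅  "dcda"

S ∉ T[0,3] ⇒ NO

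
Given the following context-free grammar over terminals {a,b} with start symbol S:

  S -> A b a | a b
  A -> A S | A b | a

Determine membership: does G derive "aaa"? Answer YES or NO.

CNF form of G:
  S -> A X2 | T1 T0
  A -> A S | A T0 | a
  T0 -> b
  T1 -> a
  X2 -> T0 T1

CYK fill:
  T[0,0] 'a' = {A,T1}  orig:{A}
  T[1,1] 'a' = {A,T1}  orig:{A}
  T[2,2] 'a' = {A,T1}  orig:{A}
  T[0,1] 'aa' = ∅
  T[1,2] 'aa' = ∅
  T[0,2] 'aaa' = ∅

S ∉ T[0,2] ⇒ NO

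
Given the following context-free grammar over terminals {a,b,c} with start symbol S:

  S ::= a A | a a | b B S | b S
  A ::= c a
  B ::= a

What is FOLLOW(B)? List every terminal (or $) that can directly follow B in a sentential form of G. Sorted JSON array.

Compute FIRST by fixpoint:
pass 1:
  A via A→c a: +{c}
  B via B→a: +{a}
  S via S→a A: +{a}
  S via S→b B S: +{b}
  FIRST[S]={a,b}  FIRST[A]={c}  FIRST[B]={a}
pass 2: (no change)
  FIRST[S]={a,b}  FIRST[A]={c}  FIRST[B]={a}

Compute FOLLOW by fixpoint:
FOLLOW(S) := {$}
round 1:
  S→a A: FOLLOW(A) ⊇ FOLLOW(S) ⊇ {$}; new: +{$}
  S→b B S: FOLLOW(B) ⊇ FIRST(S) = {a,b}; new: +{a,b}
  FOLLOW(S)={$}  FOLLOW(A)={$}  FOLLOW(B)={a,b}
round 2: (stable)
  FOLLOW(S)={$}  FOLLOW(A)={$}  FOLLOW(B)={a,b}

FOLLOW(B) = ["a", "b"]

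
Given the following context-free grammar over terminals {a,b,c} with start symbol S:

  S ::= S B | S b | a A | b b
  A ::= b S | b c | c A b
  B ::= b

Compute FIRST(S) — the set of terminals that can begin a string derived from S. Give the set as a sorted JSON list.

Compute FIRST by fixpoint:
iter 1:
  A via A→b S: +{b}
  A via A→c A b: +{c}
  B via B→b: +{b}
  S via S→a A: +{a}
  S via S→b b: +{b}
  FIRST[S]={a,b}  FIRST[A]={b,c}  FIRST[B]={b}
iter 2: (no change)
  FIRST[S]={a,b}  FIRST[A]={b,c}  FIRST[B]={b}

FIRST(S) = ["a", "b"]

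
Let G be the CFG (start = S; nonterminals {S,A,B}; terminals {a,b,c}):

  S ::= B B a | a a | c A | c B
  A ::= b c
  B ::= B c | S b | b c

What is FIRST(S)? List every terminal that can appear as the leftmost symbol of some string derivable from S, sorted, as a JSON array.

Compute FIRST by fixpoint:
iter 1:
  A via A→b c: +{b}
  B via B→b c: +{b}
  S via S→B B a: +{b}
  S via S→a a: +{a}
  S via S→c A: +{c}
  FIRST(S)={a,b,c}  FIRST(A)={b}  FIRST(B)={b}
iter 2:
  B via B→S b: +{a,c}
  FIRST(S)={a,b,c}  FIRST(A)={b}  FIRST(B)={a,b,c}
iter 3: done
  FIRST(S)={a,b,c}  FIRST(A)={b}  FIRST(B)={a,b,c}

FIRST(S) = ["a", "b", "c"]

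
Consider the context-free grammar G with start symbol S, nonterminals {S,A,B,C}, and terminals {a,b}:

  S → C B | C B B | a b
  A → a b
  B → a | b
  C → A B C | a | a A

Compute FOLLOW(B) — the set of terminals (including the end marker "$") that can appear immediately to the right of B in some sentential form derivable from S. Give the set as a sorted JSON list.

FIRST sets, iterate to fixpoint:
round 1:
  A via A→a b: +{a}
  B via B→a: +{a}
  B via B→b: +{b}
  C via C→A B C: +{a}
  S via S→C B: +{a}
  S: {a}  A: {a}  B: {a,b}  C: {a}
round 2: (no change)
  S: {a}  A: {a}  B: {a,b}  C: {a}

FOLLOW sets:
initialize: $ ∈ FOLLOW(S)
[1]
  C→A B C: FOLLOW(A) ⊇ FIRST(B) = {a,b}; new: +{a,b}
  C→A B C: FOLLOW(B) ⊇ FIRST(C) = {a}; new: +{a}
  S→C B: FOLLOW(C) ⊇ FIRST(B) = {a,b}; new: +{a,b}
  S→C B: FOLLOW(B) ⊇ FOLLOW(S) ⊇ {$}; new: +{$}
  S→C B B: FOLLOW(B) ⊇ FIRST(B) = {a,b}; new: +{b}
  S: {$}  A: {a,b}  B: {$,a,b}  C: {a,b}
[2] (stable)
  S: {$}  A: {a,b}  B: {$,a,b}  C: {a,b}

FOLLOW(B) = ["$", "a", "b"]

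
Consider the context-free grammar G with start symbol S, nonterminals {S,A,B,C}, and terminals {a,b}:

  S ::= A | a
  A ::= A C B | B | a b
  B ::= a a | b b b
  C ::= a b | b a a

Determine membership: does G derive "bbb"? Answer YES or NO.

Convert to CNF:
  S -> A X6 | T0 T0 | T0 T1 | T1 X7 | a
  A -> A X2 | T0 T0 | T0 T1 | T1 X3
  B -> T0 T0 | T1 X4
  C -> T0 T1 | T1 X5
  T0 -> a
  T1 -> b
  X2 -> C B
  X3 -> T1 T1
  X4 -> T1 T1
  X5 -> T0 T0
  X6 -> C B
  X7 -> T1 T1

CYK table (by increasing span):
  cell(0,0) b: {T1}  orig:{}
  cell(1,1) b: {T1}  orig:{}
  cell(2,2) b: {T1}  orig:{}
  cell(0,1) bb: {X3,X4,X7}  orig:{}
  cell(1,2) bb: {X3,X4,X7}  orig:{}
  cell(0,2) bbb: {A,B,S}

S ∈ T[0,2] ⇒ YES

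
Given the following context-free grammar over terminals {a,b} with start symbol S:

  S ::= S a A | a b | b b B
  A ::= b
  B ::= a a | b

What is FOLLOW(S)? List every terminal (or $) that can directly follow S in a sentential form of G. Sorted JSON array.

Compute FIRST by fixpoint:
[1]
  A via A→b: +{b}
  B via B→a a: +{a}
  B via B→b: +{b}
  S via S→a b: +{a}
  S via S→b b B: +{b}
  FIRST[S]={a,b}  FIRST[A]={b}  FIRST[B]={a,b}
[2] (no change)
  FIRST[S]={a,b}  FIRST[A]={b}  FIRST[B]={a,b}

FOLLOW iteration:
FOLLOW(S) := {$}
round 1:
  S→S a A: FOLLOW(S) ⊇ FIRST(a) = {a}; new: +{a}
  S→S a A: FOLLOW(A) ⊇ FOLLOW(S) ⊇ {$,a}; new: +{$,a}
  S→b b B: FOLLOW(B) ⊇ FOLLOW(S) ⊇ {$,a}; new: +{$,a}
  FOLLOW(S)={$,a}  FOLLOW(A)={$,a}  FOLLOW(B)={$,a}
round 2: — fixpoint
  FOLLOW(S)={$,a}  FOLLOW(A)={$,a}  FOLLOW(B)={$,a}

FOLLOW(S) = ["$", "a"]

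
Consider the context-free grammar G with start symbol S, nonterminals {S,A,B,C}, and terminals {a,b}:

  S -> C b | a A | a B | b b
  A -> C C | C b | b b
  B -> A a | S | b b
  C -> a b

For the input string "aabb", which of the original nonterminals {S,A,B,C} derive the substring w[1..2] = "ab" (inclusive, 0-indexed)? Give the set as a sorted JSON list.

CNF form of G:
  S -> C T0 | T0 T0 | T1 A | T1 B
  A -> C C | C T0 | T0 T0
  B -> A T1 | C T0 | T0 T0 | T1 A | T1 B
  C -> T1 T0
  T0 -> b
  T1 -> a

CYK table (by increasing span) — only the sub-triangle for w[1..2]:
  cell(1,1) a: {T1}  orig:{}
  cell(2,2) b: {T0}  orig:{}
  cell(1,2) ab: {C}

Original NTs in T[1,2] deriving "ab": ["C"]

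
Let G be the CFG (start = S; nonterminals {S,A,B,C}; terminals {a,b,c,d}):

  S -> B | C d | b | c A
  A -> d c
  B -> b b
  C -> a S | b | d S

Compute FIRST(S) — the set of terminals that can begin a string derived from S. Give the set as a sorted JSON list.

FIRST sets, iterate to fixpoint:
pass 1:
  A via A→d c: +{d}
  B via B→b b: +{b}
  C via C→a S: +{a}
  C via C→b: +{b}
  C via C→d S: +{d}
  S via S→B: +{b}
  S via S→C d: +{a,d}
  S via S→c A: +{c}
  S: {a,b,c,d}  A: {d}  B: {b}  C: {a,b,d}
pass 2: (stable)
  S: {a,b,c,d}  A: {d}  B: {b}  C: {a,b,d}

FIRST(S) = ["a", "b", "c", "d"]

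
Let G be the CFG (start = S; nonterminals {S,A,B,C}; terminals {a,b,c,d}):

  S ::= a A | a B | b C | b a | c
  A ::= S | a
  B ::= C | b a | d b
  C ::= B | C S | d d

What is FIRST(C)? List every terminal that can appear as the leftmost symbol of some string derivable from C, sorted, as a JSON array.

FIRST sets, iterate to fixpoint:
iter 1:
  A via A→a: +{a}
  B via B→b a: +{b}
  B via B→d b: +{d}
  C via C→B: +{b,d}
  S via S→a A: +{a}
  S via S→b C: +{b}
  S via S→c: +{c}
  FIRST[S]={a,b,c}  FIRST[A]={a}  FIRST[B]={b,d}  FIRST[C]={b,d}
iter 2:
  A via A→S: +{b,c}
  FIRST[S]={a,b,c}  FIRST[A]={a,b,c}  FIRST[B]={b,d}  FIRST[C]={b,d}
iter 3: (no change)
  FIRST[S]={a,b,c}  FIRST[A]={a,b,c}  FIRST[B]={b,d}  FIRST[C]={b,d}

FIRST(C) = ["b", "d"]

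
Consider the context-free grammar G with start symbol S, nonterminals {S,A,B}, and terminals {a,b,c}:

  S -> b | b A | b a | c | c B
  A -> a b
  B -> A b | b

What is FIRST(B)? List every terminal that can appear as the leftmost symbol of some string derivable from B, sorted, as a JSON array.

FIRST sets, iterate to fixpoint:
[1]
  A via A→a b: +{a}
  B via B→A b: +{a}
  B via B→b: +{b}
  S via S→b: +{b}
  S via S→c: +{c}
  FIRST[S]={b,c}  FIRST[A]={a}  FIRST[B]={a,b}
[2] (no change)
  FIRST[S]={b,c}  FIRST[A]={a}  FIRST[B]={a,b}

FIRST(B) = ["a", "b"]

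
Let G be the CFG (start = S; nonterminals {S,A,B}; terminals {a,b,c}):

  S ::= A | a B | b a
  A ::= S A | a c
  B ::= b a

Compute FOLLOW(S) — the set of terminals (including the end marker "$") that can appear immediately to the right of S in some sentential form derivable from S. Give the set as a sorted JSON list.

FIRST iteration:
iter 1:
  A via A→a c: +{a}
  B via B→b a: +{b}
  S via S→A: +{a}
  S via S→b a: +{b}
  FIRST(S)={a,b}  FIRST(A)={a}  FIRST(B)={b}
iter 2:
  A via A→S A: +{b}
  FIRST(S)={a,b}  FIRST(A)={a,b}  FIRST(B)={b}
iter 3: done
  FIRST(S)={a,b}  FIRST(A)={a,b}  FIRST(B)={b}

Compute FOLLOW by fixpoint:
seed FOLLOW(S) with $
round 1:
  A→S A: FOLLOW(S) ⊇ FIRST(A) = {a,b}; new: +{a,b}
  S→A: FOLLOW(A) ⊇ FOLLOW(S) ⊇ {$,a,b}; new: +{$,a,b}
  S→a B: FOLLOW(B) ⊇ FOLLOW(S) ⊇ {$,a,b}; new: +{$,a,b}
  FOLLOW(S)={$,a,b}  FOLLOW(A)={$,a,b}  FOLLOW(B)={$,a,b}
round 2: (stable)
  FOLLOW(S)={$,a,b}  FOLLOW(A)={$,a,b}  FOLLOW(B)={$,a,b}

FOLLOW(S) = ["$", "a", "b"]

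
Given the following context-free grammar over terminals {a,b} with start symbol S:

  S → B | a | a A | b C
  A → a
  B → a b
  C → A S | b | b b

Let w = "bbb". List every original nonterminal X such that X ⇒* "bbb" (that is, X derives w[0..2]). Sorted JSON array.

CNF form of G:
  S -> T0 A | T0 T1 | T1 C | a
  A -> a
  B -> T0 T1
  C -> A S | T1 T1 | b
  T0 -> a
  T1 -> b

CYK table (by increasing span), restricted to cells inside w[0..2]:
  cell(0,0) b: {C,T1}  orig:{C}
  cell(1,1) b: {C,T1}  orig:{C}
  cell(2,2) b: {C,T1}  orig:{C}
  cell(0,1) bb: {C,S}
  cell(1,2) bb: {C,S}
  cell(0,2) bbb: {S}

Original NTs in T[0,2] deriving "bbb": ["S"]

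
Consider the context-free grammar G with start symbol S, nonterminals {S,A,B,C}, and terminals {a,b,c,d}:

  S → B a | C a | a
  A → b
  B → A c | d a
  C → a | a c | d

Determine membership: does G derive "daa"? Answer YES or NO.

Convert to CNF:
  S -> B T2 | C T2 | a
  A -> b
  B -> A T0 | T1 T2
  C -> T2 T0 | a | d
  T0 -> c
  T1 -> d
  T2 -> a

CYK fill:
  cell(0,0) d: {C,T1}  orig:{C}
  cell(1,1) a: {C,S,T2}  orig:{C,S}
  cell(2,2) a: {C,S,T2}  orig:{C,S}
  cell(0,1) da: {B,S}
  cell(1,2) aa: {S}
  cell(0,2) daa: {S}

S ∈ T[0,2] ⇒ YES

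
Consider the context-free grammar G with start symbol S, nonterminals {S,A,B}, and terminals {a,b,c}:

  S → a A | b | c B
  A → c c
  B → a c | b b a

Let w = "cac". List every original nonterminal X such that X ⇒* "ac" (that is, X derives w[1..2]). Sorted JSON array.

CNF form of G:
  S -> T0 B | T1 A | b
  A -> T0 T0
  B -> T1 T0 | T2 X3
  T0 -> c
  T1 -> a
  T2 -> b
  X3 -> T2 T1

Fill CYK table bottom-up — only the sub-triangle for w[1..2]:
  T[1,1] 'a' = {T1}  orig:{}
  T[2,2] 'c' = {T0}  orig:{}
  T[1,2] 'ac' = {B}

Original NTs in T[1,2] deriving "ac": ["B"]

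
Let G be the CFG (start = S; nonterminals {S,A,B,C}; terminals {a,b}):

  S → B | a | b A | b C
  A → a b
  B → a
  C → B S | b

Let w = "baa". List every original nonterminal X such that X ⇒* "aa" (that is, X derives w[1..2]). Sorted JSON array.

Convert to CNF:
  S -> T1 A | T1 C | a
  A -> T0 T1
  B -> a
  C -> B S | b
  T0 -> a
  T1 -> b

CYK table (by increasing span) (cells [i..j] with 1 ≤ i ≤ j ≤ 2 only):
  T[1,1] 'a' = {B,S,T0}  orig:{B,S}
  T[2,2] 'a' = {B,S,T0}  orig:{B,S}
  T[1,2] 'aa' = {C}

Original NTs in T[1,2] deriving "aa": ["C"]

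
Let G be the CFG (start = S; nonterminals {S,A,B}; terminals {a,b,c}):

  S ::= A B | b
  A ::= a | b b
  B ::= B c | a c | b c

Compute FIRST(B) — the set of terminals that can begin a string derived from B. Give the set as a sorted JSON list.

Compute FIRST by fixpoint:
[1]
  A via A→a: +{a}
  A via A→b b: +{b}
  B via B→a c: +{a}
  B via B→b c: +{b}
  S via S→A B: +{a,b}
  FIRST(S)={a,b}  FIRST(A)={a,b}  FIRST(B)={a,b}
[2] — fixpoint
  FIRST(S)={a,b}  FIRST(A)={a,b}  FIRST(B)={a,b}

FIRST(B) = ["a", "b"]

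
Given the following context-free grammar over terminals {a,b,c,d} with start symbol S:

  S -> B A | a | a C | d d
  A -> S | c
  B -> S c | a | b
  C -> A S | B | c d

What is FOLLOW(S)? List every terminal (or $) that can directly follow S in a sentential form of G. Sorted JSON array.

FIRST sets, iterate to fixpoint:
round 1:
  A via A→c: +{c}
  B via B→a: +{a}
  B via B→b: +{b}
  C via C→A S: +{c}
  C via C→B: +{a,b}
  S via S→B A: +{a,b}
  S via S→d d: +{d}
  FIRST[S]={a,b,d}  FIRST[A]={c}  FIRST[B]={a,b}  FIRST[C]={a,b,c}
round 2:
  A via A→S: +{a,b,d}
  B via B→S c: +{d}
  C via C→A S: +{d}
  FIRST[S]={a,b,d}  FIRST[A]={a,b,c,d}  FIRST[B]={a,b,d}  FIRST[C]={a,b,c,d}
round 3: (stable)
  FIRST[S]={a,b,d}  FIRST[A]={a,b,c,d}  FIRST[B]={a,b,d}  FIRST[C]={a,b,c,d}

FOLLOW iteration:
FOLLOW(S) := {$}
[1]
  B→S c: FOLLOW(S) ⊇ FIRST(c) = {c}; new: +{c}
  C→A S: FOLLOW(A) ⊇ FIRST(S) = {a,b,d}; new: +{a,b,d}
  S→B A: FOLLOW(B) ⊇ FIRST(A) = {a,b,c,d}; new: +{a,b,c,d}
  S→B A: FOLLOW(A) ⊇ FOLLOW(S) ⊇ {$,c}; new: +{$,c}
  S→a C: FOLLOW(C) ⊇ FOLLOW(S) ⊇ {$,c}; new: +{$,c}
  S: {$,c}  A: {$,a,b,c,d}  B: {a,b,c,d}  C: {$,c}
[2]
  A→S: FOLLOW(S) ⊇ FOLLOW(A) ⊇ {$,a,b,c,d}; new: +{a,b,d}
  C→B: FOLLOW(B) ⊇ FOLLOW(C) ⊇ {$,c}; new: +{$}
  S→a C: FOLLOW(C) ⊇ FOLLOW(S) ⊇ {$,a,b,c,d}; new: +{a,b,d}
  S: {$,a,b,c,d}  A: {$,a,b,c,d}  B: {$,a,b,c,d}  C: {$,a,b,c,d}
[3] done
  S: {$,a,b,c,d}  A: {$,a,b,c,d}  B: {$,a,b,c,d}  C: {$,a,b,c,d}

FOLLOW(S) = ["$", "a", "b", "c", "d"]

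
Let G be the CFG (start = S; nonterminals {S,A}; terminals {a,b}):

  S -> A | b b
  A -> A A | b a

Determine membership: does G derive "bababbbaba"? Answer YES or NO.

Convert to CNF:
  S -> A A | T0 T0 | T0 T1
  A -> A A | T0 T1
  T0 -> b
  T1 -> a

CYK table (by increasing span):
  T[0,0] 'b' = {T0}  orig:{}
  T[1,1] 'a' = {T1}  orig:{}
  T[2,2] 'b' = {T0}  orig:{}
  T[3,3] 'a' = {T1}  orig:{}
  T[4,4] 'b' = {T0}  orig:{}
  T[5,5] 'b' = {T0}  orig:{}
  T[6,6] 'b' = {T0}  orig:{}
  T[7,7] 'a' = {T1}  orig:{}
  T[8,8] 'b' = {T0}  orig:{}
  T[9,9] 'a' = {T1}  orig:{}
  T[0,1] 'ba' = {A,S}
  T[1,2] 'ab' = ∅
  T[2,3] 'ba' = {A,S}
  T[3,4] 'ab' = ∅
  T[4,5] 'bb' = {S}
  T[5,6] 'bb' = {S}
  T[6,7] 'ba' = {A,S}
  T[7,8] 'ab' = ∅
  T[8,9] 'ba' = {A,S}
  T[0,2] 'bab' = ∅
  T[1,3] 'aba' = ∅
  T[2,4] 'bab' = ∅
  T[3,5] 'abb' = ∅
  T[4,6] 'bbb' = ∅
  T[5,7] 'bba' = ∅
  T[6,8] 'bab' = ∅
  T[7,9] 'aba' = ∅
  T[0,3] 'baba' = {A,S}
  T[1,4] 'abab' = ∅
  T[2,5] 'babb' = ∅
  T[3,6] 'abbb' = ∅
  T[4,7] 'bbba' = ∅
  T[5,8] 'bbab' = ∅
  T[6,9] 'baba' = {A,S}
  T[0,4] 'babab' = ∅
  T[1,5] 'ababb' = ∅
  T[2,6] 'babbb' = ∅
  T[3,7] 'abbba' = ∅
  T[4,8] 'bbbab' = ∅
  T[5,9] 'bbaba' = ∅
  T[0,5] 'bababb' = ∅
  T[1,6] 'ababbb' = ∅
  T[2,7] 'babbba' = ∅
  T[3,8] 'abbbab' = ∅
  T[4,9] 'bbbaba' = ∅
  T[0,6] 'bababbb' = ∅
  T[1,7] 'ababbba' = ∅
  T[2,8] 'babbbab' = ∅
  T[3,9] 'abbbaba' = ∅
  T[0,7] 'bababbba' = ∅
  T[1,8] 'ababbbab' = ∅
  T[2,9] 'babbbaba' = ∅
  T[0,8] 'bababbbab' = ∅
  T[1,9] 'ababbbaba' = ∅
  T[0,9] 'bababbbaba' = ∅

S ∉ T[0,9] ⇒ NO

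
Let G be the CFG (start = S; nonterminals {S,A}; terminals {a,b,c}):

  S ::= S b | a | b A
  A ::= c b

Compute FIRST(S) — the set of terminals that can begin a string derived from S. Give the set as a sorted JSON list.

Compute FIRST by fixpoint:
iter 1:
  A via A→c b: +{c}
  S via S→a: +{a}
  S via S→b A: +{b}
  FIRST[S]={a,b}  FIRST[A]={c}
iter 2: — fixpoint
  FIRST[S]={a,b}  FIRST[A]={c}

FIRST(S) = ["a", "b"]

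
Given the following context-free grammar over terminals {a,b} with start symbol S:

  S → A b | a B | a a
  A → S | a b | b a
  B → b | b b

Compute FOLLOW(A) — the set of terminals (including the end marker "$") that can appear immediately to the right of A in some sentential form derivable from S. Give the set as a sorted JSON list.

Compute FIRST by fixpoint:
pass 1:
  A via A→a b: +{a}
  A via A→b a: +{b}
  B via B→b: +{b}
  S via S→A b: +{a,b}
  S: {a,b}  A: {a,b}  B: {b}
pass 2: (no change)
  S: {a,b}  A: {a,b}  B: {b}

FOLLOW iteration:
FOLLOW(S) := {$}
[1]
  S→A b: FOLLOW(A) ⊇ FIRST(b) = {b}; new: +{b}
  S→a B: FOLLOW(B) ⊇ FOLLOW(S) ⊇ {$}; new: +{$}
  S: {$}  A: {b}  B: {$}
[2]
  A→S: FOLLOW(S) ⊇ FOLLOW(A) ⊇ {b}; new: +{b}
  S→a B: FOLLOW(B) ⊇ FOLLOW(S) ⊇ {$,b}; new: +{b}
  S: {$,b}  A: {b}  B: {$,b}
[3] — fixpoint
  S: {$,b}  A: {b}  B: {$,b}

FOLLOW(A) = ["b"]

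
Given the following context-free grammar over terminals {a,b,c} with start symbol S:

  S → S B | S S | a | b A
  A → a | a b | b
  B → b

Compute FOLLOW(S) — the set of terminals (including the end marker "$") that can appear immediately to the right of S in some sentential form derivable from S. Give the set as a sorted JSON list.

FIRST sets, iterate to fixpoint:
iter 1:
  A via A→a: +{a}
  A via A→b: +{b}
  B via B→b: +{b}
  S via S→a: +{a}
  S via S→b A: +{b}
  FIRST[S]={a,b}  FIRST[A]={a,b}  FIRST[B]={b}
iter 2: (stable)
  FIRST[S]={a,b}  FIRST[A]={a,b}  FIRST[B]={b}

FOLLOW iteration:
initialize: $ ∈ FOLLOW(S)
iter 1:
  S→S B: FOLLOW(S) ⊇ FIRST(B) = {b}; new: +{b}
  S→S B: FOLLOW(B) ⊇ FOLLOW(S) ⊇ {$,b}; new: +{$,b}
  S→S S: FOLLOW(S) ⊇ FIRST(S) = {a,b}; new: +{a}
  S→b A: FOLLOW(A) ⊇ FOLLOW(S) ⊇ {$,a,b}; new: +{$,a,b}
  FOLLOW[S]={$,a,b}  FOLLOW[A]={$,a,b}  FOLLOW[B]={$,b}
iter 2:
  S→S B: FOLLOW(B) ⊇ FOLLOW(S) ⊇ {$,a,b}; new: +{a}
  FOLLOW[S]={$,a,b}  FOLLOW[A]={$,a,b}  FOLLOW[B]={$,a,b}
iter 3: (stable)
  FOLLOW[S]={$,a,b}  FOLLOW[A]={$,a,b}  FOLLOW[B]={$,a,b}

FOLLOW(S) = ["$", "a", "b"]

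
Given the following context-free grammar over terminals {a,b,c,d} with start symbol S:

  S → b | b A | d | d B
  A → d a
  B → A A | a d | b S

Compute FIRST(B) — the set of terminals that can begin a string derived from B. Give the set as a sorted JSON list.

FIRST iteration:
[1]
  A via A→d a: +{d}
  B via B→A A: +{d}
  B via B→a d: +{a}
  B via B→b S: +{b}
  S via S→b: +{b}
  S via S→d: +{d}
  FIRST[S]={b,d}  FIRST[A]={d}  FIRST[B]={a,b,d}
[2] — fixpoint
  FIRST[S]={b,d}  FIRST[A]={d}  FIRST[B]={a,b,d}

FIRST(B) = ["a", "b", "d"]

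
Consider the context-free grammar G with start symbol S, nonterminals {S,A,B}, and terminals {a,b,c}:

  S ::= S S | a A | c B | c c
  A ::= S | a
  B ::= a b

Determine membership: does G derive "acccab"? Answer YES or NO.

Convert to CNF:
  S -> S S | T0 A | T1 B | T1 T1
  A -> S S | T0 A | T1 B | T1 T1 | a
  B -> T0 T2
  T0 -> a
  T1 -> c
  T2 -> b

CYK fill:
  T[0,0] 'a' = {A,T0}  orig:{A}
  T[1,1] 'c' = {T1}  orig:{}
  T[2,2] 'c' = {T1}  orig:{}
  T[3,3] 'c' = {T1}  orig:{}
  T[4,4] 'a' = {A,T0}  orig:{A}
  T[5,5] 'b' = {T2}  orig:{}
  T[0,1] 'ac' = ∅
  T[1,2] 'cc' = {A,S}
  T[2,3] 'cc' = {A,S}
  T[3,4] 'ca' = ∅
  T[4,5] 'ab' = {B}
  T[0,2] 'acc' = {A,S}
  T[1,3] 'ccc' = ∅
  T[2,4] 'cca' = ∅
  T[3,5] 'cab' = {A,S}
  T[0,3] 'accc' = ∅
  T[1,4] 'ccca' = ∅
  T[2,5] 'ccab' = ∅
  T[0,4] 'accca' = ∅
  T[1,5] 'cccab' = {A,S}
  T[0,5] 'acccab' = {A,S}

S ∈ T[0,5] ⇒ YES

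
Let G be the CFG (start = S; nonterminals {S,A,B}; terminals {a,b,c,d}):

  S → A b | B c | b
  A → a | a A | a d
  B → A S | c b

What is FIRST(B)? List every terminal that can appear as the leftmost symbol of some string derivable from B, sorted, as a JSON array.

Compute FIRST by fixpoint:
round 1:
  A via A→a: +{a}
  B via B→A S: +{a}
  B via B→c b: +{c}
  S via S→A b: +{a}
  S via S→B c: +{c}
  S via S→b: +{b}
  S: {a,b,c}  A: {a}  B: {a,c}
round 2: (no change)
  S: {a,b,c}  A: {a}  B: {a,c}

FIRST(B) = ["a", "c"]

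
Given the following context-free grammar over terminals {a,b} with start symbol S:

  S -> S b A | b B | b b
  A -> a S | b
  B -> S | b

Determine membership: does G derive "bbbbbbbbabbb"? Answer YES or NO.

CNF form of G:
  S -> S X3 | T1 B | T1 T1
  A -> T0 S | b
  B -> S X2 | T1 B | T1 T1 | b
  T0 -> a
  T1 -> b
  X2 -> T1 A
  X3 -> T1 A

CYK table (by increasing span):
  [0..0]={A,B,T1}  "b"  orig:{A,B}
  [1..1]={A,B,T1}  "b"  orig:{A,B}
  [2..2]={A,B,T1}  "b"  orig:{A,B}
  [3..3]={A,B,T1}  "b"  orig:{A,B}
  [4..4]={A,B,T1}  "b"  orig:{A,B}
  [5..5]={A,B,T1}  "b"  orig:{A,B}
  [6..6]={A,B,T1}  "b"  orig:{A,B}
  [7..7]={A,B,T1}  "b"  orig:{A,B}
  [8..8]={T0}  "a"  orig:{}
  [9..9]={A,B,T1}  "b"  orig:{A,B}
  [10..10]={A,B,T1}  "b"  orig:{A,B}
  [11..11]={A,B,T1}  "b"  orig:{A,B}
  [0..1]={B,S,X2,X3}  "bb"  orig:{B,S}
  [1..2]={B,S,X2,X3}  "bb"  orig:{B,S}
  [2..3]={B,S,X2,X3}  "bb"  orig:{B,S}
  [3..4]={B,S,X2,X3}  "bb"  orig:{B,S}
  [4..5]={B,S,X2,X3}  "bb"  orig:{B,S}
  [5..6]={B,S,X2,X3}  "bb"  orig:{B,S}
  [6..7]={B,S,X2,X3}  "bb"  orig:{B,S}
  [7..8]=∅  "ba"
  [8..9]=∅  "ab"
  [9..10]={B,S,X2,X3}  "bb"  orig:{B,S}
  [10..11]={B,S,X2,X3}  "bb"  orig:{B,S}
  [0..2]={B,S}  "bbb"
  [1..3]={B,S}  "bbb"
  [2..4]={B,S}  "bbb"
  [3..5]={B,S}  "bbb"
  [4..6]={B,S}  "bbb"
  [5..7]={B,S}  "bbb"
  [6..8]=∅  "bba"
  [7..9]=∅  "bab"
  [8..10]={A}  "abb"
  [9..11]={B,S}  "bbb"
  [0..3]={B,S}  "bbbb"
  [1..4]={B,S}  "bbbb"
  [2..5]={B,S}  "bbbb"
  [3..6]={B,S}  "bbbb"
  [4..7]={B,S}  "bbbb"
  [5..8]=∅  "bbba"
  [6..9]=∅  "bbab"
  [7..10]={X2,X3}  "babb"  orig:{}
  [8..11]={A}  "abbb"
  [0..4]={B,S}  "bbbbb"
  [1..5]={B,S}  "bbbbb"
  [2..6]={B,S}  "bbbbb"
  [3..7]={B,S}  "bbbbb"
  [4..8]=∅  "bbbba"
  [5..9]=∅  "bbbab"
  [6..10]=∅  "bbabb"
  [7..11]={X2,X3}  "babbb"  orig:{}
  [0..5]={B,S}  "bbbbbb"
  [1..6]={B,S}  "bbbbbb"
  [2..7]={B,S}  "bbbbbb"
  [3..8]=∅  "bbbbba"
  [4..9]=∅  "bbbbab"
  [5..10]={B,S}  "bbbabb"
  [6..11]=∅  "bbabbb"
  [0..6]={B,S}  "bbbbbbb"
  [1..7]={B,S}  "bbbbbbb"
  [2..8]=∅  "bbbbbba"
  [3..9]=∅  "bbbbbab"
  [4..10]={B,S}  "bbbbabb"
  [5..11]={B,S}  "bbbabbb"
  [0..7]={B,S}  "bbbbbbbb"
  [1..8]=∅  "bbbbbbba"
  [2..9]=∅  "bbbbbbab"
  [3..10]={B,S}  "bbbbbabb"
  [4..11]={B,S}  "bbbbabbb"
  [0..8]=∅  "bbbbbbbba"
  [1..9]=∅  "bbbbbbbab"
  [2..10]={B,S}  "bbbbbbabb"
  [3..11]={B,S}  "bbbbbabbb"
  [0..9]=∅  "bbbbbbbbab"
  [1..10]={B,S}  "bbbbbbbabb"
  [2..11]={B,S}  "bbbbbbabbb"
  [0..10]={B,S}  "bbbbbbbbabb"
  [1..11]={B,S}  "bbbbbbbabbb"
  [0..11]={B,S}  "bbbbbbbbabbb"

S ∈ T[0,11] ⇒ YES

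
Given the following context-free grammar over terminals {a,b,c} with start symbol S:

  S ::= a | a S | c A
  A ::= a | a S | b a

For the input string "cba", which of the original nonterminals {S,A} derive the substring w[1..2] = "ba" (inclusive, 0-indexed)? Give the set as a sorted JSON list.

CNF form of G:
  S -> T0 S | T2 A | a
  A -> T0 S | T1 T0 | a
  T0 -> a
  T1 -> b
  T2 -> c

CYK table (by increasing span) (cells [i..j] with 1 ≤ i ≤ j ≤ 2 only):
  [1..1]={T1}  "b"  orig:{}
  [2..2]={A,S,T0}  "a"  orig:{A,S}
  [1..2]={A}  "ba"

Original NTs in T[1,2] deriving "ba": ["A"]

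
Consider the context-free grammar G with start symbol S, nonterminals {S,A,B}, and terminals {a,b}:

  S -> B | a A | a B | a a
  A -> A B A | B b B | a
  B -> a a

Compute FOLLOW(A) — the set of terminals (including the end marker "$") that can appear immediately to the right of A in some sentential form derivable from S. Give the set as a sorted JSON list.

Compute FIRST by fixpoint:
[1]
  A via A→a: +{a}
  B via B→a a: +{a}
  S via S→B: +{a}
  FIRST[S]={a}  FIRST[A]={a}  FIRST[B]={a}
[2] — fixpoint
  FIRST[S]={a}  FIRST[A]={a}  FIRST[B]={a}

FOLLOW iteration:
initialize: $ ∈ FOLLOW(S)
pass 1:
  A→A B A: FOLLOW(A) ⊇ FIRST(B) = {a}; new: +{a}
  A→A B A: FOLLOW(B) ⊇ FIRST(A) = {a}; new: +{a}
  A→B b B: FOLLOW(B) ⊇ FIRST(b) = {b}; new: +{b}
  S→B: FOLLOW(B) ⊇ FOLLOW(S) ⊇ {$}; new: +{$}
  S→a A: FOLLOW(A) ⊇ FOLLOW(S) ⊇ {$}; new: +{$}
  S: {$}  A: {$,a}  B: {$,a,b}
pass 2: done
  S: {$}  A: {$,a}  B: {$,a,b}

FOLLOW(A) = ["$", "a"]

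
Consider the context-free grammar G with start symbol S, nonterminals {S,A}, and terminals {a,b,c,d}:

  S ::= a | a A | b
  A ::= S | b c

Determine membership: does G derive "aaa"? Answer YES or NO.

CNF form of G:
  S -> T0 A | a | b
  A -> T0 A | T1 T2 | a | b
  T0 -> a
  T1 -> b
  T2 -> c

CYK table (by increasing span):
  [0..0]={A,S,T0}  "a"  orig:{A,S}
  [1..1]={A,S,T0}  "a"  orig:{A,S}
  [2..2]={A,S,T0}  "a"  orig:{A,S}
  [0..1]={A,S}  "aa"
  [1..2]={A,S}  "aa"
  [0..2]={A,S}  "aaa"

S ∈ T[0,2] ⇒ YES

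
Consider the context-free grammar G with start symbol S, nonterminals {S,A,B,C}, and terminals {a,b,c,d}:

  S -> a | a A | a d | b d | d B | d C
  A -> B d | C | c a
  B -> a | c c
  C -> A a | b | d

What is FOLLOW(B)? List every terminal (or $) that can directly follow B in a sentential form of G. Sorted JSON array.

Compute FIRST by fixpoint:
iter 1:
  A via A→c a: +{c}
  B via B→a: +{a}
  B via B→c c: +{c}
  C via C→A a: +{c}
  C via C→b: +{b}
  C via C→d: +{d}
  S via S→a: +{a}
  S via S→b d: +{b}
  S via S→d B: +{d}
  FIRST[S]={a,b,d}  FIRST[A]={c}  FIRST[B]={a,c}  FIRST[C]={b,c,d}
iter 2:
  A via A→B d: +{a}
  A via A→C: +{b,d}
  C via C→A a: +{a}
  FIRST[S]={a,b,d}  FIRST[A]={a,b,c,d}  FIRST[B]={a,c}  FIRST[C]={a,b,c,d}
iter 3: (no change)
  FIRST[S]={a,b,d}  FIRST[A]={a,b,c,d}  FIRST[B]={a,c}  FIRST[C]={a,b,c,d}

FOLLOW sets:
initialize: $ ∈ FOLLOW(S)
iter 1:
  A→B d: FOLLOW(B) ⊇ FIRST(d) = {d}; new: +{d}
  C→A a: FOLLOW(A) ⊇ FIRST(a) = {a}; new: +{a}
  S→a A: FOLLOW(A) ⊇ FOLLOW(S) ⊇ {$}; new: +{$}
  S→d B: FOLLOW(B) ⊇ FOLLOW(S) ⊇ {$}; new: +{$}
  S→d C: FOLLOW(C) ⊇ FOLLOW(S) ⊇ {$}; new: +{$}
  FOLLOW(S)={$}  FOLLOW(A)={$,a}  FOLLOW(B)={$,d}  FOLLOW(C)={$}
iter 2:
  A→C: FOLLOW(C) ⊇ FOLLOW(A) ⊇ {$,a}; new: +{a}
  FOLLOW(S)={$}  FOLLOW(A)={$,a}  FOLLOW(B)={$,d}  FOLLOW(C)={$,a}
iter 3: (stable)
  FOLLOW(S)={$}  FOLLOW(A)={$,a}  FOLLOW(B)={$,d}  FOLLOW(C)={$,a}

FOLLOW(B) = ["$", "d"]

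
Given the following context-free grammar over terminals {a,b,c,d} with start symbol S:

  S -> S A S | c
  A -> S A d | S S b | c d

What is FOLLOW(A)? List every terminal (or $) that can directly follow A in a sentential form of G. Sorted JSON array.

FIRST sets, iterate to fixpoint:
round 1:
  A via A→c d: +{c}
  S via S→c: +{c}
  S: {c}  A: {c}
round 2: done
  S: {c}  A: {c}

Compute FOLLOW by fixpoint:
seed FOLLOW(S) with $
[1]
  A→S A d: FOLLOW(S) ⊇ FIRST(A) = {c}; new: +{c}
  A→S A d: FOLLOW(A) ⊇ FIRST(d) = {d}; new: +{d}
  A→S S b: FOLLOW(S) ⊇ FIRST(b) = {b}; new: +{b}
  S→S A S: FOLLOW(A) ⊇ FIRST(S) = {c}; new: +{c}
  FOLLOW[S]={$,b,c}  FOLLOW[A]={c,d}
[2] (no change)
  FOLLOW[S]={$,b,c}  FOLLOW[A]={c,d}

FOLLOW(A) = ["c", "d"]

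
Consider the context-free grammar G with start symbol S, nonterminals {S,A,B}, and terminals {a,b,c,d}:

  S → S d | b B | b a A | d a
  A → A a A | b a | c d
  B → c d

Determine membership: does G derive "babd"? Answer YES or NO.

Convert to CNF:
  S -> S T3 | T1 B | T1 X5 | T3 T0
  A -> A X4 | T1 T0 | T2 T3
  B -> T2 T3
  T0 -> a
  T1 -> b
  T2 -> c
  T3 -> d
  X4 -> T0 A
  X5 -> T0 A

CYK fill:
  [0..0]={T1}  "b"  orig:{}
  [1..1]={T0}  "a"  orig:{}
  [2..2]={T1}  "b"  orig:{}
  [3..3]={T3}  "d"  orig:{}
  [0..1]={A}  "ba"
  [1..2]=∅  "ab"
  [2..3]=∅  "bd"
  [0..2]=∅  "bab"
  [1..3]=∅  "abd"
  [0..3]=∅  "babd"

S ∉ T[0,3] ⇒ NO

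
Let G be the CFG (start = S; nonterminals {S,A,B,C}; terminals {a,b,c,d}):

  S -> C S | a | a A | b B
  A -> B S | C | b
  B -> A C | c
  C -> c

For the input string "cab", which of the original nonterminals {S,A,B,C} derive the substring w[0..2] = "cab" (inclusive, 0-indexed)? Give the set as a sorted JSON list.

CNF form of G:
  S -> C S | T0 A | T1 B | a
  A -> B S | b | c
  B -> A C | c
  C -> c
  T0 -> a
  T1 -> b

Fill CYK table bottom-up (cells [i..j] with 0 ≤ i ≤ j ≤ 2 only):
  T[0,0] 'c' = {A,B,C}
  T[1,1] 'a' = {S,T0}  orig:{S}
  T[2,2] 'b' = {A,T1}  orig:{A}
  T[0,1] 'ca' = {A,S}
  T[1,2] 'ab' = {S}
  T[0,2] 'cab' = {A,S}

Original NTs in T[0,2] deriving "cab": ["A", "S"]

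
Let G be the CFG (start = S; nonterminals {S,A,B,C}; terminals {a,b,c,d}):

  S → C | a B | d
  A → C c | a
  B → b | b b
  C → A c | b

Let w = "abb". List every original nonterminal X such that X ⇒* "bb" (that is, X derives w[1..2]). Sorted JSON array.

CNF form of G:
  S -> A T0 | T2 B | b | d
  A -> C T0 | a
  B -> T1 T1 | b
  C -> A T0 | b
  T0 -> c
  T1 -> b
  T2 -> a

Fill CYK table bottom-up — only the sub-triangle for w[1..2]:
  cell(1,1) b: {B,C,S,T1}  orig:{B,C,S}
  cell(2,2) b: {B,C,S,T1}  orig:{B,C,S}
  cell(1,2) bb: {B}

Original NTs in T[1,2] deriving "bb": ["B"]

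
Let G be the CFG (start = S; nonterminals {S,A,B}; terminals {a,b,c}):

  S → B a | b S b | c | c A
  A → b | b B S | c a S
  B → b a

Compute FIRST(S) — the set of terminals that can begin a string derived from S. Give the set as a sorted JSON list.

FIRST iteration:
pass 1:
  A via A→b: +{b}
  A via A→c a S: +{c}
  B via B→b a: +{b}
  S via S→B a: +{b}
  S via S→c: +{c}
  S: {b,c}  A: {b,c}  B: {b}
pass 2: done
  S: {b,c}  A: {b,c}  B: {b}

FIRST(S) = ["b", "c"]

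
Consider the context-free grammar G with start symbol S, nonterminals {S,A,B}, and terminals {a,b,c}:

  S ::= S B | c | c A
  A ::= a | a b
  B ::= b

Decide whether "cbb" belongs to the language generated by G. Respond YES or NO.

Convert to CNF:
  S -> S B | T2 A | c
  A -> T0 T1 | a
  B -> b
  T0 -> a
  T1 -> b
  T2 -> c

Fill CYK table bottom-up:
  cell(0,0) c: {S,T2}  orig:{S}
  cell(1,1) b: {B,T1}  orig:{B}
  cell(2,2) b: {B,T1}  orig:{B}
  cell(0,1) cb: {S}
  cell(1,2) bb: ∅
  cell(0,2) cbb: {S}

S ∈ T[0,2] ⇒ YES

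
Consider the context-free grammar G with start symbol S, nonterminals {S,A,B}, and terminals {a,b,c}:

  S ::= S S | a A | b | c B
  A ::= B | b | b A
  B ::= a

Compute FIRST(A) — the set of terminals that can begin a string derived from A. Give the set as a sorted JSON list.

Compute FIRST by fixpoint:
iter 1:
  A via A→b: +{b}
  B via B→a: +{a}
  S via S→a A: +{a}
  S via S→b: +{b}
  S via S→c B: +{c}
  FIRST(S)={a,b,c}  FIRST(A)={b}  FIRST(B)={a}
iter 2:
  A via A→B: +{a}
  FIRST(S)={a,b,c}  FIRST(A)={a,b}  FIRST(B)={a}
iter 3: done
  FIRST(S)={a,b,c}  FIRST(A)={a,b}  FIRST(B)={a}

FIRST(A) = ["a", "b"]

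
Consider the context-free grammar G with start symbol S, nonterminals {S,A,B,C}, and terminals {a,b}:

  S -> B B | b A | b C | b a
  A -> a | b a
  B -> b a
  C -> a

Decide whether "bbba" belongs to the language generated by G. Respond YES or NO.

CNF form of G:
  S -> B B | T0 A | T0 C | T0 T1
  A -> T0 T1 | a
  B -> T0 T1
  C -> a
  T0 -> b
  T1 -> a

CYK table (by increasing span):
  cell(0,0) b: {T0}  orig:{}
  cell(1,1) b: {T0}  orig:{}
  cell(2,2) b: {T0}  orig:{}
  cell(3,3) a: {A,C,T1}  orig:{A,C}
  cell(0,1) bb: ∅
  cell(1,2) bb: ∅
  cell(2,3) ba: {A,B,S}
  cell(0,2) bbb: ∅
  cell(1,3) bba: {S}
  cell(0,3) bbba: ∅

S ∉ T[0,3] ⇒ NO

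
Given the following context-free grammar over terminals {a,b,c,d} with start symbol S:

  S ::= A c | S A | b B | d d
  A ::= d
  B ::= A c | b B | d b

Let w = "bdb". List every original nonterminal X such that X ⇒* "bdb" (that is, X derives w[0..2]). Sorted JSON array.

CNF form of G:
  S -> A T0 | S A | T1 B | T2 T2
  A -> d
  B -> A T0 | T1 B | T2 T1
  T0 -> c
  T1 -> b
  T2 -> d

CYK table (by increasing span) — only the sub-triangle for w[0..2]:
  T[0,0] 'b' = {T1}  orig:{}
  T[1,1] 'd' = {A,T2}  orig:{A}
  T[2,2] 'b' = {T1}  orig:{}
  T[0,1] 'bd' = ∅
  T[1,2] 'db' = {B}
  T[0,2] 'bdb' = {B,S}

Original NTs in T[0,2] deriving "bdb": ["B", "S"]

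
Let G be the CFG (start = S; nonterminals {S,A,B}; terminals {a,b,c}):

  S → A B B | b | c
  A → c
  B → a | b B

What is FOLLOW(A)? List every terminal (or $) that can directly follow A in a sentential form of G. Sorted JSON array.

FIRST iteration:
[1]
  A via A→c: +{c}
  B via B→a: +{a}
  B via B→b B: +{b}
  S via S→A B B: +{c}
  S via S→b: +{b}
  S: {b,c}  A: {c}  B: {a,b}
[2] (stable)
  S: {b,c}  A: {c}  B: {a,b}

FOLLOW iteration:
FOLLOW(S) := {$}
[1]
  S→A B B: FOLLOW(A) ⊇ FIRST(B) = {a,b}; new: +{a,b}
  S→A B B: FOLLOW(B) ⊇ FIRST(B) = {a,b}; new: +{a,b}
  S→A B B: FOLLOW(B) ⊇ FOLLOW(S) ⊇ {$}; new: +{$}
  FOLLOW[S]={$}  FOLLOW[A]={a,b}  FOLLOW[B]={$,a,b}
[2] — fixpoint
  FOLLOW[S]={$}  FOLLOW[A]={a,b}  FOLLOW[B]={$,a,b}

FOLLOW(A) = ["a", "b"]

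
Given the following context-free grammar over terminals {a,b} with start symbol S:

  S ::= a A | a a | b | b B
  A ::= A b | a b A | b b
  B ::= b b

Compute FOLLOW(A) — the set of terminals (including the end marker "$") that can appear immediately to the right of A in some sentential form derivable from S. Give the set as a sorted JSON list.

Compute FIRST by fixpoint:
pass 1:
  A via A→a b A: +{a}
  A via A→b b: +{b}
  B via B→b b: +{b}
  S via S→a A: +{a}
  S via S→b: +{b}
  FIRST[S]={a,b}  FIRST[A]={a,b}  FIRST[B]={b}
pass 2: — fixpoint
  FIRST[S]={a,b}  FIRST[A]={a,b}  FIRST[B]={b}

FOLLOW iteration:
initialize: $ ∈ FOLLOW(S)
[1]
  A→A b: FOLLOW(A) ⊇ FIRST(b) = {b}; new: +{b}
  S→a A: FOLLOW(A) ⊇ FOLLOW(S) ⊇ {$}; new: +{$}
  S→b B: FOLLOW(B) ⊇ FOLLOW(S) ⊇ {$}; new: +{$}
  FOLLOW(S)={$}  FOLLOW(A)={$,b}  FOLLOW(B)={$}
[2] — fixpoint
  FOLLOW(S)={$}  FOLLOW(A)={$,b}  FOLLOW(B)={$}

FOLLOW(A) = ["$", "b"]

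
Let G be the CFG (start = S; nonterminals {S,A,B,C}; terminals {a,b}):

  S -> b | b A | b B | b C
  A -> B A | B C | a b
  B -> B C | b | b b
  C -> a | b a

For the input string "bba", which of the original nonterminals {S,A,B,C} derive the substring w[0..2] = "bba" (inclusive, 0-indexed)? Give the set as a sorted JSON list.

Convert to CNF:
  S -> T1 A | T1 B | T1 C | b
  A -> B A | B C | T0 T1
  B -> B C | T1 T1 | b
  C -> T1 T0 | a
  T0 -> a
  T1 -> b

CYK table (by increasing span) (cells [i..j] with 0 ≤ i ≤ j ≤ 2 only):
  cell(0,0) b: {B,S,T1}  orig:{B,S}
  cell(1,1) b: {B,S,T1}  orig:{B,S}
  cell(2,2) a: {C,T0}  orig:{C}
  cell(0,1) bb: {B,S}
  cell(1,2) ba: {A,B,C,S}
  cell(0,2) bba: {A,B,S}

Original NTs in T[0,2] deriving "bba": ["A", "B", "S"]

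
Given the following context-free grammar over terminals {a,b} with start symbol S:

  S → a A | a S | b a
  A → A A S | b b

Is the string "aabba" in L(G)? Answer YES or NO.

Convert to CNF:
  S -> T0 T1 | T1 A | T1 S
  A -> A X2 | T0 T0
  T0 -> b
  T1 -> a
  X2 -> A S

Fill CYK table bottom-up:
  T[0,0] 'a' = {T1}  orig:{}
  T[1,1] 'a' = {T1}  orig:{}
  T[2,2] 'b' = {T0}  orig:{}
  T[3,3] 'b' = {T0}  orig:{}
  T[4,4] 'a' = {T1}  orig:{}
  T[0,1] 'aa' = ∅
  T[1,2] 'ab' = ∅
  T[2,3] 'bb' = {A}
  T[3,4] 'ba' = {S}
  T[0,2] 'aab' = ∅
  T[1,3] 'abb' = {S}
  T[2,4] 'bba' = ∅
  T[0,3] 'aabb' = {S}
  T[1,4] 'abba' = ∅
  T[0,4] 'aabba' = ∅

S ∉ T[0,4] ⇒ NO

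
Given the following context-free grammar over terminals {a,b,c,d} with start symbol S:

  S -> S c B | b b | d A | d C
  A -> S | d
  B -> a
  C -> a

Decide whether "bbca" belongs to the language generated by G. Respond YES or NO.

CNF form of G:
  S -> S X4 | T1 T1 | T2 A | T2 C
  A -> S X3 | T1 T1 | T2 A | T2 C | d
  B -> a
  C -> a
  T0 -> c
  T1 -> b
  T2 -> d
  X3 -> T0 B
  X4 -> T0 B

Fill CYK table bottom-up:
  cell(0,0) b: {T1}  orig:{}
  cell(1,1) b: {T1}  orig:{}
  cell(2,2) c: {T0}  orig:{}
  cell(3,3) a: {B,C}
  cell(0,1) bb: {A,S}
  cell(1,2) bc: ∅
  cell(2,3) ca: {X3,X4}  orig:{}
  cell(0,2) bbc: ∅
  cell(1,3) bca: ∅
  cell(0,3) bbca: {A,S}

S ∈ T[0,3] ⇒ YES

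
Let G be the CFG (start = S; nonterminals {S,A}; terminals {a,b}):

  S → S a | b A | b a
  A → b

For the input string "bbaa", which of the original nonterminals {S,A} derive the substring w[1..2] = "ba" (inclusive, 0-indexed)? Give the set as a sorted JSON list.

Convert to CNF:
  S -> S T0 | T1 A | T1 T0
  A -> b
  T0 -> a
  T1 -> b

Fill CYK table bottom-up (cells [i..j] with 1 ≤ i ≤ j ≤ 2 only):
  [1..1]={A,T1}  "b"  orig:{A}
  [2..2]={T0}  "a"  orig:{}
  [1..2]={S}  "ba"

Original NTs in T[1,2] deriving "ba": ["S"]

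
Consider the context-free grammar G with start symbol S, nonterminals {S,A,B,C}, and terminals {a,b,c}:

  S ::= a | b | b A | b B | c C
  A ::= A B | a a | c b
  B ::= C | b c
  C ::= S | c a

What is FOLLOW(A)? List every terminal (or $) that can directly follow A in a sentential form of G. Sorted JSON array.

FIRST sets, iterate to fixpoint:
round 1:
  A via A→a a: +{a}
  A via A→c b: +{c}
  B via B→b c: +{b}
  C via C→c a: +{c}
  S via S→a: +{a}
  S via S→b: +{b}
  S via S→c C: +{c}
  S: {a,b,c}  A: {a,c}  B: {b}  C: {c}
round 2:
  B via B→C: +{c}
  C via C→S: +{a,b}
  S: {a,b,c}  A: {a,c}  B: {b,c}  C: {a,b,c}
round 3:
  B via B→C: +{a}
  S: {a,b,c}  A: {a,c}  B: {a,b,c}  C: {a,b,c}
round 4: done
  S: {a,b,c}  A: {a,c}  B: {a,b,c}  C: {a,b,c}

FOLLOW sets:
FOLLOW(S) := {$}
iter 1:
  A→A B: FOLLOW(A) ⊇ FIRST(B) = {a,b,c}; new: +{a,b,c}
  A→A B: FOLLOW(B) ⊇ FOLLOW(A) ⊇ {a,b,c}; new: +{a,b,c}
  B→C: FOLLOW(C) ⊇ FOLLOW(B) ⊇ {a,b,c}; new: +{a,b,c}
  C→S: FOLLOW(S) ⊇ FOLLOW(C) ⊇ {a,b,c}; new: +{a,b,c}
  S→b A: FOLLOW(A) ⊇ FOLLOW(S) ⊇ {$,a,b,c}; new: +{$}
  S→b B: FOLLOW(B) ⊇ FOLLOW(S) ⊇ {$,a,b,c}; new: +{$}
  S→c C: FOLLOW(C) ⊇ FOLLOW(S) ⊇ {$,a,b,c}; new: +{$}
  FOLLOW[S]={$,a,b,c}  FOLLOW[A]={$,a,b,c}  FOLLOW[B]={$,a,b,c}  FOLLOW[C]={$,a,b,c}
iter 2: (no change)
  FOLLOW[S]={$,a,b,c}  FOLLOW[A]={$,a,b,c}  FOLLOW[B]={$,a,b,c}  FOLLOW[C]={$,a,b,c}

FOLLOW(A) = ["$", "a", "b", "c"]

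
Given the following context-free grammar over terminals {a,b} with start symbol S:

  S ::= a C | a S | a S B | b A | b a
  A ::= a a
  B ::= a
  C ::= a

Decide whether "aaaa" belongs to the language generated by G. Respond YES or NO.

CNF form of G:
  S -> T0 C | T0 S | T0 X2 | T1 A | T1 T0
  A -> T0 T0
  B -> a
  C -> a
  T0 -> a
  T1 -> b
  X2 -> S B

Fill CYK table bottom-up:
  [0..0]={B,C,T0}  "a"  orig:{B,C}
  [1..1]={B,C,T0}  "a"  orig:{B,C}
  [2..2]={B,C,T0}  "a"  orig:{B,C}
  [3..3]={B,C,T0}  "a"  orig:{B,C}
  [0..1]={A,S}  "aa"
  [1..2]={A,S}  "aa"
  [2..3]={A,S}  "aa"
  [0..2]={S,X2}  "aaa"  orig:{S}
  [1..3]={S,X2}  "aaa"  orig:{S}
  [0..3]={S,X2}  "aaaa"  orig:{S}

S ∈ T[0,3] ⇒ YES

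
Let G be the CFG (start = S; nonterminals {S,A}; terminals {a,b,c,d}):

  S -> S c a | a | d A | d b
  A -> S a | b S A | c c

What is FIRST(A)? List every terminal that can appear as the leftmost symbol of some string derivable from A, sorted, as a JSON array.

FIRST sets, iterate to fixpoint:
round 1:
  A via A→b S A: +{b}
  A via A→c c: +{c}
  S via S→a: +{a}
  S via S→d A: +{d}
  S: {a,d}  A: {b,c}
round 2:
  A via A→S a: +{a,d}
  S: {a,d}  A: {a,b,c,d}
round 3: (stable)
  S: {a,d}  A: {a,b,c,d}

FIRST(A) = ["a", "b", "c", "d"]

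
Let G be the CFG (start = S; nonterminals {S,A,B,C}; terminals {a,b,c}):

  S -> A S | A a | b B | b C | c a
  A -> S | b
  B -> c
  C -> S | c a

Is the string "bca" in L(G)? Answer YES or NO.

CNF form of G:
  S -> A S | A T0 | T1 B | T1 C | T2 T0
  A -> A S | A T0 | T1 B | T1 C | T2 T0 | b
  B -> c
  C -> A S | A T0 | T1 B | T1 C | T2 T0
  T0 -> a
  T1 -> b
  T2 -> c

Fill CYK table bottom-up:
  [0..0]={A,T1}  "b"  orig:{A}
  [1..1]={B,T2}  "c"  orig:{B}
  [2..2]={T0}  "a"  orig:{}
  [0..1]={A,C,S}  "bc"
  [1..2]={A,C,S}  "ca"
  [0..2]={A,C,S}  "bca"

S ∈ T[0,2] ⇒ YES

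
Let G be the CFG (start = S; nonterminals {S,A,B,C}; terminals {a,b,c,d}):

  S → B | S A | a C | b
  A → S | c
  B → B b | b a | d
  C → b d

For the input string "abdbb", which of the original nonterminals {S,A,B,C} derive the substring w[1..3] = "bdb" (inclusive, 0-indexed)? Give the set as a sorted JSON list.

CNF form of G:
  S -> B T0 | S A | T0 T1 | T1 C | b | d
  A -> B T0 | S A | T0 T1 | T1 C | b | c | d
  B -> B T0 | T0 T1 | d
  C -> T0 T2
  T0 -> b
  T1 -> a
  T2 -> d

CYK table (by increasing span) — only the sub-triangle for w[1..3]:
  T[1,1] 'b' = {A,S,T0}  orig:{A,S}
  T[2,2] 'd' = {A,B,S,T2}  orig:{A,B,S}
  T[3,3] 'b' = {A,S,T0}  orig:{A,S}
  T[1,2] 'bd' = {A,C,S}
  T[2,3] 'db' = {A,B,S}
  T[1,3] 'bdb' = {A,S}

Original NTs in T[1,3] deriving "bdb": ["A", "S"]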